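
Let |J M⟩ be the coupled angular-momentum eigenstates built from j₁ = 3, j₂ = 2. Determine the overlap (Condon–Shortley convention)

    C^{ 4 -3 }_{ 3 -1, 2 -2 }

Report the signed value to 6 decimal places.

+0.707107

√[9·1!5!3!/10! · 2!4!0!4!1!7!] = √(10368)
  +(−1)^0/∏(0,1,4,0,1,3)! = 1/144  (running 1/144)
⟨..|..⟩ = √(10368)·(1/144) = +0.707107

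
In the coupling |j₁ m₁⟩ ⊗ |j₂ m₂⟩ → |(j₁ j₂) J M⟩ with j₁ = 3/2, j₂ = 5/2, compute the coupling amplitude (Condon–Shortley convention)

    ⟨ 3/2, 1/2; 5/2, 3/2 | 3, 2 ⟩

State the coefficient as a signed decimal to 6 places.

-0.288675  (= −√(1/12))

triangle: 1!*2!*4!/8! = 48/40320
(j±m)!: 2!*1!*4!*1!*5!*1! = 5760
prefactor² = (2J+1)*Δ*N² = 48
  k=0: +1/(0!*1!*1!*4!*1!*0!) = 1/24
  k=1: −1/(1!*0!*0!*3!*2!*1!) = -1/12
Σ = -1/24  ⇒  CG² = 48*(-1/24)² = 1/12
CG = −√(1/12) = -0.288675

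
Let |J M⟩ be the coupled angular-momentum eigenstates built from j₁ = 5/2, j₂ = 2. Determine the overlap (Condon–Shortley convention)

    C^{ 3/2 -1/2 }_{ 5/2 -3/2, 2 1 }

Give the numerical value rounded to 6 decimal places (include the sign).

triangle: 3!*2!*1!/7! = 12/5040
(j±m)!: 1!*4!*3!*1!*1!*2! = 288
prefactor² = (2J+1)*Δ*N² = 96/35
  k=2: +1/(2!*1!*2!*1!*0!*0!) = 1/4
  k=3: −1/(3!*0!*1!*0!*1!*1!) = -1/6
Σ = 1/12  ⇒  CG² = 96/35*1/12² = 2/105
CG = +√(2/105) = +0.138013

+√(2/105) ≈ +0.138013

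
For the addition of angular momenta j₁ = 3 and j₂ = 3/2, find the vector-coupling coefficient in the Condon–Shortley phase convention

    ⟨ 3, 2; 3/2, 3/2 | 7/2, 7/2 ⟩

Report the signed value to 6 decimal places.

√[8·1!5!2!/9! · 5!1!3!0!7!0!] = √(19200)
  +(−1)^1/∏(1,0,0,2,5,0)! = -1/240  (running -1/240)
⟨..|..⟩ = √(19200)·(-1/240) = -0.577350

−√(1/3) ≈ -0.577350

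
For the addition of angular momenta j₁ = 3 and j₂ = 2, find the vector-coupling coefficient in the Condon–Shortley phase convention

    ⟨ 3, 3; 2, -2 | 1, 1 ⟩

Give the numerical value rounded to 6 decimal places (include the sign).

√[3·4!2!0!/7! · 6!0!0!4!2!0!] = √(6912/7)
  +(−1)^0/∏(0,4,0,0,2,0)! = 1/48  (running 1/48)
⟨..|..⟩ = √(6912/7)·(1/48) = +0.654654

+√(3/7) ≈ +0.654654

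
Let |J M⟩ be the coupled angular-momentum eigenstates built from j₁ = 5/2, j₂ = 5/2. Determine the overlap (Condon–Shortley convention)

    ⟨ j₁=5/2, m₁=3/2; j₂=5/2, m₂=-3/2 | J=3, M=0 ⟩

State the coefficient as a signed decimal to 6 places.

triangle: 2!·3!·3!/9! = 72/362880
(j±m)!: 4!·1!·1!·4!·3!·3! = 20736
prefactor² = (2J+1)·Δ·N² = 144/5
  k=0: +1/(0!·2!·1!·1!·2!·2!) = 1/8
  k=1: −1/(1!·1!·0!·0!·3!·3!) = -1/36
Σ = 7/72  ⇒  CG² = 144/5·7/72² = 49/180
CG = +√(49/180) = +0.521749

+√(49/180) ≈ +0.521749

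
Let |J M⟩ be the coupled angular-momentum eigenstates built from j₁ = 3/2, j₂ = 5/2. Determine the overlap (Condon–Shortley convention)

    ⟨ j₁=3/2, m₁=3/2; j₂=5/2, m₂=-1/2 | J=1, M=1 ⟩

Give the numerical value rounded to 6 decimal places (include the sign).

√[3·3!0!2!/6! · 3!0!2!3!2!0!] = √(36/5)
  +(−1)^0/∏(0,3,0,2,0,0)! = 1/12  (running 1/12)
⟨..|..⟩ = √(36/5)·(1/12) = +0.223607

+0.223607  (= +√(1/20))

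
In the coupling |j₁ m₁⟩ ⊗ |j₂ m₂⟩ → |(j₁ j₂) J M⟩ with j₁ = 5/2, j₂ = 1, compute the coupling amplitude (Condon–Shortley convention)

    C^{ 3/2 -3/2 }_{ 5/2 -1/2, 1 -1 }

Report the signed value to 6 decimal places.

+√(1/15) = +0.258199

√[4·2!3!0!/6! · 2!3!0!2!0!3!] = √(48/5)
  +(−1)^0/∏(0,2,3,0,0,0)! = 1/12  (running 1/12)
⟨..|..⟩ = √(48/5)·(1/12) = +0.258199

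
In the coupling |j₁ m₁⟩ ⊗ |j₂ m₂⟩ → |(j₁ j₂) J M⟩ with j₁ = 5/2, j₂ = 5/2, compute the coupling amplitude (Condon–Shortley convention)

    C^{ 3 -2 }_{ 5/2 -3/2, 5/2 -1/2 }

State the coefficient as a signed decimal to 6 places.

-0.288675  (= −√(1/12))

triangle: 2!*3!*3!/9! = 72/362880
(j±m)!: 1!*4!*2!*3!*1!*5! = 34560
prefactor² = (2J+1)*Δ*N² = 48
  k=1: −1/(1!*1!*3!*1!*0!*2!) = -1/12
  k=2: +1/(2!*0!*2!*0!*1!*3!) = 1/24
Σ = -1/24  ⇒  CG² = 48*(-1/24)² = 1/12
CG = −√(1/12) = -0.288675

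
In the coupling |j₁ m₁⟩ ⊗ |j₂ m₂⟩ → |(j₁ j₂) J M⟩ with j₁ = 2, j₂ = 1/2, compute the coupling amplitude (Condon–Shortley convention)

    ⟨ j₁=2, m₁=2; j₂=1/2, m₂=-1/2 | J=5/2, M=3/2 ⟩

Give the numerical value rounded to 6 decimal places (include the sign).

√[6·0!4!1!/6! · 4!0!0!1!4!1!] = √(576/5)
  +(−1)^0/∏(0,0,0,0,4,1)! = 1/24  (running 1/24)
⟨..|..⟩ = √(576/5)·(1/24) = +0.447214

+√(1/5) ≈ +0.447214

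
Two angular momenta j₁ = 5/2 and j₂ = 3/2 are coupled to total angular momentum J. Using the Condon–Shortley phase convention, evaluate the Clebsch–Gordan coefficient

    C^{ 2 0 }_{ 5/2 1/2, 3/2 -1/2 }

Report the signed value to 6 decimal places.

-0.267261

triangle: 2!×3!×1!/7! = 12/5040
(j±m)!: 3!×2!×1!×2!×2!×2! = 96
prefactor² = (2J+1)×Δ×N² = 8/7
  k=0: +1/(0!×2!×2!×1!×1!×0!) = 1/4
  k=1: −1/(1!×1!×1!×0!×2!×1!) = -1/2
Σ = -1/4  ⇒  CG² = 8/7×(-1/4)² = 1/14
CG = −√(1/14) = -0.267261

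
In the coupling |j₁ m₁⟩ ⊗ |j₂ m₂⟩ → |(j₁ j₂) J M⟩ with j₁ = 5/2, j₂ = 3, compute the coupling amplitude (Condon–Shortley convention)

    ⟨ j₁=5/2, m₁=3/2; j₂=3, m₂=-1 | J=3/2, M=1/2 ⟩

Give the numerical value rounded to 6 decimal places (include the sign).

−√(7/30) ≈ -0.483046

j₁+j₂−J=4  J+j₁−j₂=1  J−j₁+j₂=2  j₁+j₂+J+1=8
(j₁±m₁, j₂±m₂, J±M) = (4,1,2,4,2,1)
P² = 384/35
sum k=0..1:
  [0] +1/48 = 1/48
  [1] −1/6 = -1/6
S = -7/48
C² = P²·S² = 7/30 ; C = -0.483046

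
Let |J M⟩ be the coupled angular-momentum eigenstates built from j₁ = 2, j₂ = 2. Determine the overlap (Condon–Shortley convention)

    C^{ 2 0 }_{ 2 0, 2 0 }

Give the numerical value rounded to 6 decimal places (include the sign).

j₁+j₂−J=2  J+j₁−j₂=2  J−j₁+j₂=2  j₁+j₂+J+1=7
(j₁±m₁, j₂±m₂, J±M) = (2,2,2,2,2,2)
P² = 32/63
sum k=0..2:
  [0] +1/8 = 1/8
  [1] −1/1 = -1
  [2] +1/8 = 1/8
S = -3/4
C² = P²·S² = 2/7 ; C = -0.534522

−√(2/7) = -0.534522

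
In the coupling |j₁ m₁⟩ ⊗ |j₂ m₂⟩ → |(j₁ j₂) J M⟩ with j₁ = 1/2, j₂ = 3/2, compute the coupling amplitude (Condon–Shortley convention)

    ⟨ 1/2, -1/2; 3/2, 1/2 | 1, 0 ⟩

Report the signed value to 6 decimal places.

-0.707107  (= −√(1/2))

√[3·1!0!2!/4! · 0!1!2!1!1!1!] = √(1/2)
  +(−1)^1/∏(1,0,0,1,0,1)! = -1  (running -1)
⟨..|..⟩ = √(1/2)·(-1) = -0.707107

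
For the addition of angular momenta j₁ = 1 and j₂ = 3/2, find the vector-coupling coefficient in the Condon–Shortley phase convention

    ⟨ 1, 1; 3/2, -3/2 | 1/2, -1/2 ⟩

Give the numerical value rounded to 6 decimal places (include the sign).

j₁+j₂−J=2  J+j₁−j₂=0  J−j₁+j₂=1  j₁+j₂+J+1=4
(j₁±m₁, j₂±m₂, J±M) = (2,0,0,3,0,1)
P² = 2
sum k=0..0:
  [0] +1/2 = 1/2
S = 1/2
C² = P²·S² = 1/2 ; C = +0.707107

+0.707107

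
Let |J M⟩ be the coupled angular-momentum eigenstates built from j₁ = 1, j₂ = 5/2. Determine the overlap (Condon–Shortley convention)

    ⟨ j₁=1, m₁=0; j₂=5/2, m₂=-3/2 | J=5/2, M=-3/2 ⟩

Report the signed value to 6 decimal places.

+√(9/35) ≈ +0.507093

√[6·1!1!4!/7! · 1!1!1!4!1!4!] = √(576/35)
  +(−1)^0/∏(0,1,1,1,0,3)! = 1/6  (running 1/6)
  +(−1)^1/∏(1,0,0,0,1,4)! = -1/24  (running 1/8)
⟨..|..⟩ = √(576/35)·(1/8) = +0.507093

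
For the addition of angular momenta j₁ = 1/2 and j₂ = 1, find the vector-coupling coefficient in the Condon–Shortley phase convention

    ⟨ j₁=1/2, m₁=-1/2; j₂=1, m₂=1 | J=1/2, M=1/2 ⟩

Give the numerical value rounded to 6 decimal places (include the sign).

triangle: 1!·0!·1!/3! = 1/6
(j±m)!: 0!·1!·2!·0!·1!·0! = 2
prefactor² = (2J+1)·Δ·N² = 2/3
  k=1: −1/(1!·0!·0!·1!·0!·0!) = -1
Σ = -1  ⇒  CG² = 2/3·(-1)² = 2/3
CG = −√(2/3) = -0.816497

−√(2/3) ≈ -0.816497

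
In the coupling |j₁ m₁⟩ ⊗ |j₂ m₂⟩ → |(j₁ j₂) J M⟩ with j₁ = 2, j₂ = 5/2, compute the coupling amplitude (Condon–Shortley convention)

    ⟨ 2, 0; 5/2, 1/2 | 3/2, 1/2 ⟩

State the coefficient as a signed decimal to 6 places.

j₁+j₂−J=3  J+j₁−j₂=1  J−j₁+j₂=2  j₁+j₂+J+1=7
(j₁±m₁, j₂±m₂, J±M) = (2,2,3,2,2,1)
P² = 32/35
sum k=1..2:
  [1] −1/4 = -1/4
  [2] +1/2 = 1/2
S = 1/4
C² = P²·S² = 2/35 ; C = +0.239046

+0.239046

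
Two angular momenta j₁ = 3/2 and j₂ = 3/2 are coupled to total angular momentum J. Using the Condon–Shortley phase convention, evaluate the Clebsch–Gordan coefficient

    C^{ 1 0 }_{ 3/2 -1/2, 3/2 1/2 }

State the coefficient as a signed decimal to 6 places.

√[3·2!1!1!/5! · 1!2!2!1!1!1!] = √(1/5)
  +(−1)^1/∏(1,1,1,1,0,0)! = -1  (running -1)
  +(−1)^2/∏(2,0,0,0,1,1)! = 1/2  (running -1/2)
⟨..|..⟩ = √(1/5)·(-1/2) = -0.223607

−√(1/20) = -0.223607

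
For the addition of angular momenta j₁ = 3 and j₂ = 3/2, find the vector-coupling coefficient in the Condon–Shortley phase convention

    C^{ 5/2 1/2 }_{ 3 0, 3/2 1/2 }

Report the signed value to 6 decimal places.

√[6·2!4!1!/8! · 3!3!2!1!3!2!] = √(216/35)
  +(−1)^1/∏(1,1,2,1,2,0)! = -1/4  (running -1/4)
  +(−1)^2/∏(2,0,1,0,3,1)! = 1/12  (running -1/6)
⟨..|..⟩ = √(216/35)·(-1/6) = -0.414039

-0.414039  (= −√(6/35))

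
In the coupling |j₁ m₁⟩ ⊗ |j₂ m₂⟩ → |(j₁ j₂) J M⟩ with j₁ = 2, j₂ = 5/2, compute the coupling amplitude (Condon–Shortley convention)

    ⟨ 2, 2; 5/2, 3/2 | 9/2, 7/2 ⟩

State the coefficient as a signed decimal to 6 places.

√[10·0!4!5!/10! · 4!0!4!1!8!1!] = √(184320)
  +(−1)^0/∏(0,0,0,4,4,1)! = 1/576  (running 1/576)
⟨..|..⟩ = √(184320)·(1/576) = +0.745356

+√(5/9) = +0.745356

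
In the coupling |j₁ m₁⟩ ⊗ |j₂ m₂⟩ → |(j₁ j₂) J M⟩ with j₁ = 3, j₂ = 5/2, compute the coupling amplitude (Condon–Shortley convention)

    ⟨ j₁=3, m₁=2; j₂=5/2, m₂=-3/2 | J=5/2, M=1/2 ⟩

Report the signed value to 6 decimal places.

+0.267261  (= +√(1/14))

triangle: 3!×3!×2!/9! = 72/362880
(j±m)!: 5!×1!×1!×4!×3!×2! = 34560
prefactor² = (2J+1)×Δ×N² = 288/7
  k=0: +1/(0!×3!×1!×1!×2!×1!) = 1/12
  k=1: −1/(1!×2!×0!×0!×3!×2!) = -1/24
Σ = 1/24  ⇒  CG² = 288/7×1/24² = 1/14
CG = +√(1/14) = +0.267261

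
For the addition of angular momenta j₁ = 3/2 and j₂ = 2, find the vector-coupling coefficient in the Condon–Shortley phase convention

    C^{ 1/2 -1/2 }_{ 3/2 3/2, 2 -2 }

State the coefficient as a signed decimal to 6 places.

+0.632456

triangle: 3!*0!*1!/5! = 6/120
(j±m)!: 3!*0!*0!*4!*0!*1! = 144
prefactor² = (2J+1)*Δ*N² = 72/5
  k=0: +1/(0!*3!*0!*0!*0!*1!) = 1/6
Σ = 1/6  ⇒  CG² = 72/5*1/6² = 2/5
CG = +√(2/5) = +0.632456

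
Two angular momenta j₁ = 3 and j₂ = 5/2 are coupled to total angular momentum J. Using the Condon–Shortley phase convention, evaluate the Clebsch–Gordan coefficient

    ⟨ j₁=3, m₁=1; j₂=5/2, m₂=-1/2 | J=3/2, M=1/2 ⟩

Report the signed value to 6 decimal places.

√[4·4!2!1!/8! · 4!2!2!3!2!1!] = √(192/35)
  +(−1)^1/∏(1,3,1,1,1,0)! = -1/6  (running -1/6)
  +(−1)^2/∏(2,2,0,0,2,1)! = 1/8  (running -1/24)
⟨..|..⟩ = √(192/35)·(-1/24) = -0.097590

-0.097590  (= −√(1/105))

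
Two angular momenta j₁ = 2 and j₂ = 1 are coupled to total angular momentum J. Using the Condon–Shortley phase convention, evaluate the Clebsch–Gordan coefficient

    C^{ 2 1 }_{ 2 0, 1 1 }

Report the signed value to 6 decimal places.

−√(1/2) = -0.707107

triangle: 1!*3!*1!/6! = 6/720
(j±m)!: 2!*2!*2!*0!*3!*1! = 48
prefactor² = (2J+1)*Δ*N² = 2
  k=1: −1/(1!*0!*1!*1!*2!*0!) = -1/2
Σ = -1/2  ⇒  CG² = 2*(-1/2)² = 1/2
CG = −√(1/2) = -0.707107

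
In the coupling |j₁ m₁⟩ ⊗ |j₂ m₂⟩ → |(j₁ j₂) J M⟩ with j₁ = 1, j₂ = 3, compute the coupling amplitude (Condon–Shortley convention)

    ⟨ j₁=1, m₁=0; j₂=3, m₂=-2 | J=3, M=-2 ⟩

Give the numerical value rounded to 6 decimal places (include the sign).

+√(1/3) ≈ +0.577350

j₁+j₂−J=1  J+j₁−j₂=1  J−j₁+j₂=5  j₁+j₂+J+1=8
(j₁±m₁, j₂±m₂, J±M) = (1,1,1,5,1,5)
P² = 300
sum k=0..1:
  [0] +1/24 = 1/24
  [1] −1/120 = -1/120
S = 1/30
C² = P²·S² = 1/3 ; C = +0.577350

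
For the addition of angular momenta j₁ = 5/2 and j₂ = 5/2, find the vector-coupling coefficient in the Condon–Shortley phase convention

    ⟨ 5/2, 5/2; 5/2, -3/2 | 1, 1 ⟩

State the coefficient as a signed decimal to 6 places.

triangle: 4!·1!·1!/7! = 24/5040
(j±m)!: 5!·0!·1!·4!·2!·0! = 5760
prefactor² = (2J+1)·Δ·N² = 576/7
  k=0: +1/(0!·4!·0!·1!·1!·0!) = 1/24
Σ = 1/24  ⇒  CG² = 576/7·1/24² = 1/7
CG = +√(1/7) = +0.377964

+0.377964  (= +√(1/7))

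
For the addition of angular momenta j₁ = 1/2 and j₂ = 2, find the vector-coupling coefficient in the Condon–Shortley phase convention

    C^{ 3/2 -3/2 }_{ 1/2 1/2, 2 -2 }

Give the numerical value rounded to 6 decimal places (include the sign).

+0.894427  (= +√(4/5))

j₁+j₂−J=1  J+j₁−j₂=0  J−j₁+j₂=3  j₁+j₂+J+1=5
(j₁±m₁, j₂±m₂, J±M) = (1,0,0,4,0,3)
P² = 144/5
sum k=0..0:
  [0] +1/6 = 1/6
S = 1/6
C² = P²·S² = 4/5 ; C = +0.894427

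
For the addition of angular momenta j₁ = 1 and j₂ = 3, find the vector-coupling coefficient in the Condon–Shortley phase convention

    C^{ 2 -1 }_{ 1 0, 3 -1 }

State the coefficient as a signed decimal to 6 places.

j₁+j₂−J=2  J+j₁−j₂=0  J−j₁+j₂=4  j₁+j₂+J+1=7
(j₁±m₁, j₂±m₂, J±M) = (1,1,2,4,1,3)
P² = 96/7
sum k=1..1:
  [1] −1/6 = -1/6
S = -1/6
C² = P²·S² = 8/21 ; C = -0.617213

−√(8/21) = -0.617213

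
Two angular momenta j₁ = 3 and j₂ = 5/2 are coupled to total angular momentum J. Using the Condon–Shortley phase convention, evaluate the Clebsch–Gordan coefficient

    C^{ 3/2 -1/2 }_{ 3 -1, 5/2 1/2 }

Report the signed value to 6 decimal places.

√[4·4!2!1!/8! · 2!4!3!2!1!2!] = √(192/35)
  +(−1)^2/∏(2,2,2,1,0,0)! = 1/8  (running 1/8)
  +(−1)^3/∏(3,1,1,0,1,1)! = -1/6  (running -1/24)
⟨..|..⟩ = √(192/35)·(-1/24) = -0.097590

-0.097590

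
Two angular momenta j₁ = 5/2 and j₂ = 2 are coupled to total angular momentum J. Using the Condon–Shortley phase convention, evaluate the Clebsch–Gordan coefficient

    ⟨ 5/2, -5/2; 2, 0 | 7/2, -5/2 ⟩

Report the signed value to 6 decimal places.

-0.690066

j₁+j₂−J=1  J+j₁−j₂=4  J−j₁+j₂=3  j₁+j₂+J+1=9
(j₁±m₁, j₂±m₂, J±M) = (0,5,2,2,1,6)
P² = 7680/7
sum k=1..1:
  [1] −1/48 = -1/48
S = -1/48
C² = P²·S² = 10/21 ; C = -0.690066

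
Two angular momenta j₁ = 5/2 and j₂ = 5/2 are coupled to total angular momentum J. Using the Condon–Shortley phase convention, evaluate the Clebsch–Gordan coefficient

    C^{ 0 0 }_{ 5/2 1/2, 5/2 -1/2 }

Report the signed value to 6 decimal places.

+0.408248  (= +√(1/6))

√[1·5!0!0!/6! · 3!2!2!3!0!0!] = √(24)
  +(−1)^2/∏(2,3,0,0,0,0)! = 1/12  (running 1/12)
⟨..|..⟩ = √(24)·(1/12) = +0.408248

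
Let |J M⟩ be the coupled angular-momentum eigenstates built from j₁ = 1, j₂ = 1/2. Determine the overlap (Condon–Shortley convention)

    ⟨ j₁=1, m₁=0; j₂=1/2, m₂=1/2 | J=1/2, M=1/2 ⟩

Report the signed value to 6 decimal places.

triangle: 1!×1!×0!/3! = 1/6
(j±m)!: 1!×1!×1!×0!×1!×0! = 1
prefactor² = (2J+1)×Δ×N² = 1/3
  k=1: −1/(1!×0!×0!×0!×1!×0!) = -1
Σ = -1  ⇒  CG² = 1/3×(-1)² = 1/3
CG = −√(1/3) = -0.577350

−√(1/3) = -0.577350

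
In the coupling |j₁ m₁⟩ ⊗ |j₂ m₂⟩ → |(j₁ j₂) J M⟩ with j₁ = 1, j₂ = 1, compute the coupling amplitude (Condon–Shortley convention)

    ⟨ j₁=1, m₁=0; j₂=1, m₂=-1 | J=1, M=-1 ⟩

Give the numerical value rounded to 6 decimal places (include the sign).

j₁+j₂−J=1  J+j₁−j₂=1  J−j₁+j₂=1  j₁+j₂+J+1=4
(j₁±m₁, j₂±m₂, J±M) = (1,1,0,2,0,2)
P² = 1/2
sum k=0..0:
  [0] +1/1 = 1
S = 1
C² = P²·S² = 1/2 ; C = +0.707107

+√(1/2) = +0.707107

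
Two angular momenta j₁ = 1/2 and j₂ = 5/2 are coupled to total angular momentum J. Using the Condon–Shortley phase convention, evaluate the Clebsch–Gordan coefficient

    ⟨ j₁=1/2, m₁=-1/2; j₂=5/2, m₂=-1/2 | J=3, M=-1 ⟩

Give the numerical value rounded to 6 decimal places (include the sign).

+0.816497

√[7·0!1!5!/7! · 0!1!2!3!2!4!] = √(96)
  +(−1)^0/∏(0,0,1,2,0,3)! = 1/12  (running 1/12)
⟨..|..⟩ = √(96)·(1/12) = +0.816497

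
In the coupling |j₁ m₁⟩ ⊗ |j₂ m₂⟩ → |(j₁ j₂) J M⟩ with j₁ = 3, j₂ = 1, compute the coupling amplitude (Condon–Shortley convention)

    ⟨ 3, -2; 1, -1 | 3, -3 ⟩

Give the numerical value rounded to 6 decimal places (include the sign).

triangle: 1!*5!*1!/8! = 120/40320
(j±m)!: 1!*5!*0!*2!*0!*6! = 172800
prefactor² = (2J+1)*Δ*N² = 3600
  k=0: +1/(0!*1!*5!*0!*0!*1!) = 1/120
Σ = 1/120  ⇒  CG² = 3600*1/120² = 1/4
CG = +√(1/4) = +0.500000

+0.500000  (= +√(1/4))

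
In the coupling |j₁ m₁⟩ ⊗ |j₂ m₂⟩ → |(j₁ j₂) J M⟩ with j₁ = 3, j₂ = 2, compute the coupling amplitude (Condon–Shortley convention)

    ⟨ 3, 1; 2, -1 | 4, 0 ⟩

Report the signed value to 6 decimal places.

+√(5/14) = +0.597614

triangle: 1!·5!·3!/10! = 720/3628800
(j±m)!: 4!·2!·1!·3!·4!·4! = 165888
prefactor² = (2J+1)·Δ·N² = 10368/35
  k=0: +1/(0!·1!·2!·1!·3!·2!) = 1/24
  k=1: −1/(1!·0!·1!·0!·4!·3!) = -1/144
Σ = 5/144  ⇒  CG² = 10368/35·5/144² = 5/14
CG = +√(5/14) = +0.597614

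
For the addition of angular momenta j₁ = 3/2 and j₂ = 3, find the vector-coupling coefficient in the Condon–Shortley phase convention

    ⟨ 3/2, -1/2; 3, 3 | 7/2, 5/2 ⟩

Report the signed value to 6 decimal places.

triangle: 1!*2!*5!/9! = 240/362880
(j±m)!: 1!*2!*6!*0!*6!*1! = 1036800
prefactor² = (2J+1)*Δ*N² = 38400/7
  k=1: −1/(1!*0!*1!*5!*1!*0!) = -1/120
Σ = -1/120  ⇒  CG² = 38400/7*(-1/120)² = 8/21
CG = −√(8/21) = -0.617213

-0.617213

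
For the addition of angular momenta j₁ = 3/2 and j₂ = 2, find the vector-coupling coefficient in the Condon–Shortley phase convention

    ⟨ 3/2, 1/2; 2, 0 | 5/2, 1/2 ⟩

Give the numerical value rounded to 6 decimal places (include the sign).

+√(3/35) = +0.292770

j₁+j₂−J=1  J+j₁−j₂=2  J−j₁+j₂=3  j₁+j₂+J+1=7
(j₁±m₁, j₂±m₂, J±M) = (2,1,2,2,3,2)
P² = 48/35
sum k=0..1:
  [0] +1/2 = 1/2
  [1] −1/4 = -1/4
S = 1/4
C² = P²·S² = 3/35 ; C = +0.292770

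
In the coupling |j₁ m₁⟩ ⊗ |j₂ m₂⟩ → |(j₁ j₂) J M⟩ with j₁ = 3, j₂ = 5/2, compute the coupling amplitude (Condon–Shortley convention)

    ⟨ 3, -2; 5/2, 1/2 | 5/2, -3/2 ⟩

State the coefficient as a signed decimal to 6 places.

triangle: 3!*3!*2!/9! = 72/362880
(j±m)!: 1!*5!*3!*2!*1!*4! = 34560
prefactor² = (2J+1)*Δ*N² = 288/7
  k=2: +1/(2!*1!*3!*1!*0!*1!) = 1/12
  k=3: −1/(3!*0!*2!*0!*1!*2!) = -1/24
Σ = 1/24  ⇒  CG² = 288/7*1/24² = 1/14
CG = +√(1/14) = +0.267261

+√(1/14) ≈ +0.267261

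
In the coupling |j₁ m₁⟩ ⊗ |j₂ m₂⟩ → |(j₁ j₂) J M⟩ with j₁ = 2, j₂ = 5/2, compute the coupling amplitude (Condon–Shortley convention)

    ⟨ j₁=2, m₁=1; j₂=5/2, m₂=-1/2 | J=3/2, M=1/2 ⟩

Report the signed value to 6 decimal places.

-0.487950  (= −√(5/21))

j₁+j₂−J=3  J+j₁−j₂=1  J−j₁+j₂=2  j₁+j₂+J+1=7
(j₁±m₁, j₂±m₂, J±M) = (3,1,2,3,2,1)
P² = 48/35
sum k=0..1:
  [0] +1/12 = 1/12
  [1] −1/2 = -1/2
S = -5/12
C² = P²·S² = 5/21 ; C = -0.487950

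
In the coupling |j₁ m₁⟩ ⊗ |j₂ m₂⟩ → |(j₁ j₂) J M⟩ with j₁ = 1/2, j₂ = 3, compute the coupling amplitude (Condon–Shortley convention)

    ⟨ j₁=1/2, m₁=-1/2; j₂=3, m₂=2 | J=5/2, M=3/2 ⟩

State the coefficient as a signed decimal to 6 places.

j₁+j₂−J=1  J+j₁−j₂=0  J−j₁+j₂=5  j₁+j₂+J+1=7
(j₁±m₁, j₂±m₂, J±M) = (0,1,5,1,4,1)
P² = 2880/7
sum k=1..1:
  [1] −1/24 = -1/24
S = -1/24
C² = P²·S² = 5/7 ; C = -0.845154

-0.845154  (= −√(5/7))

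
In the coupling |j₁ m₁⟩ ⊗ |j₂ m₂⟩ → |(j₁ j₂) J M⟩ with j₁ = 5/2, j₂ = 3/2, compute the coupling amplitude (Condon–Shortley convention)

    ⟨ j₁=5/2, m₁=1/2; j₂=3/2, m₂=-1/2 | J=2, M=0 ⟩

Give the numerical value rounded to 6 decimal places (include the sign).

−√(1/14) ≈ -0.267261

triangle: 2!*3!*1!/7! = 12/5040
(j±m)!: 3!*2!*1!*2!*2!*2! = 96
prefactor² = (2J+1)*Δ*N² = 8/7
  k=0: +1/(0!*2!*2!*1!*1!*0!) = 1/4
  k=1: −1/(1!*1!*1!*0!*2!*1!) = -1/2
Σ = -1/4  ⇒  CG² = 8/7*(-1/4)² = 1/14
CG = −√(1/14) = -0.267261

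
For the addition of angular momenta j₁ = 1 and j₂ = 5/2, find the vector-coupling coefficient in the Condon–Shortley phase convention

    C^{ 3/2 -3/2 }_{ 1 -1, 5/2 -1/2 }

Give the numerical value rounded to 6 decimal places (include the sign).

+0.258199

triangle: 2!*0!*3!/6! = 12/720
(j±m)!: 0!*2!*2!*3!*0!*3! = 144
prefactor² = (2J+1)*Δ*N² = 48/5
  k=2: +1/(2!*0!*0!*0!*0!*3!) = 1/12
Σ = 1/12  ⇒  CG² = 48/5*1/12² = 1/15
CG = +√(1/15) = +0.258199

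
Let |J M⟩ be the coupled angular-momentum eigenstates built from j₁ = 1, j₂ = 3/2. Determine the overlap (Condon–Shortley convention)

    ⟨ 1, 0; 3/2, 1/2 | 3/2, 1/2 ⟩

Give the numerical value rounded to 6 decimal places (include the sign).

triangle: 1!*1!*2!/5! = 2/120
(j±m)!: 1!*1!*2!*1!*2!*1! = 4
prefactor² = (2J+1)*Δ*N² = 4/15
  k=0: +1/(0!*1!*1!*2!*0!*0!) = 1/2
  k=1: −1/(1!*0!*0!*1!*1!*1!) = -1
Σ = -1/2  ⇒  CG² = 4/15*(-1/2)² = 1/15
CG = −√(1/15) = -0.258199

−√(1/15) ≈ -0.258199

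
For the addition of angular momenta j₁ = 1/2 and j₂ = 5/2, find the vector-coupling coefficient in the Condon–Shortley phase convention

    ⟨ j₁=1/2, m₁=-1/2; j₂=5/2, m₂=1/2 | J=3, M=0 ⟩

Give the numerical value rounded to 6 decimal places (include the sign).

+√(1/2) = +0.707107

j₁+j₂−J=0  J+j₁−j₂=1  J−j₁+j₂=5  j₁+j₂+J+1=7
(j₁±m₁, j₂±m₂, J±M) = (0,1,3,2,3,3)
P² = 72
sum k=0..0:
  [0] +1/12 = 1/12
S = 1/12
C² = P²·S² = 1/2 ; C = +0.707107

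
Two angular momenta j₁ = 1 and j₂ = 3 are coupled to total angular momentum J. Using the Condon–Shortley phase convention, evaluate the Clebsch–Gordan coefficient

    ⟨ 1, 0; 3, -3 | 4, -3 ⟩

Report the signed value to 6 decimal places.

triangle: 0!·2!·6!/9! = 1440/362880
(j±m)!: 1!·1!·0!·6!·1!·7! = 3628800
prefactor² = (2J+1)·Δ·N² = 129600
  k=0: +1/(0!·0!·1!·0!·1!·6!) = 1/720
Σ = 1/720  ⇒  CG² = 129600·1/720² = 1/4
CG = +√(1/4) = +0.500000

+0.500000  (= +√(1/4))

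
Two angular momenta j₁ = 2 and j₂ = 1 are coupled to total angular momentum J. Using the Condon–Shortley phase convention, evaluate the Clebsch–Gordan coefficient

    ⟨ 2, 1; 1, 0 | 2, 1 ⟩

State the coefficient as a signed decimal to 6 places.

√[5·1!3!1!/6! · 3!1!1!1!3!1!] = √(3/2)
  +(−1)^0/∏(0,1,1,1,2,0)! = 1/2  (running 1/2)
  +(−1)^1/∏(1,0,0,0,3,1)! = -1/6  (running 1/3)
⟨..|..⟩ = √(3/2)·(1/3) = +0.408248

+0.408248  (= +√(1/6))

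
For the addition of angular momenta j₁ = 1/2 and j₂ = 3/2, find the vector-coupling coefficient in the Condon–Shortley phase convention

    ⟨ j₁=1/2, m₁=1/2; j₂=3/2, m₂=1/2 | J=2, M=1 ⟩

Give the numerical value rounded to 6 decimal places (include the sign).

√[5·0!1!3!/5! · 1!0!2!1!3!1!] = √(3)
  +(−1)^0/∏(0,0,0,2,1,1)! = 1/2  (running 1/2)
⟨..|..⟩ = √(3)·(1/2) = +0.866025

+0.866025  (= +√(3/4))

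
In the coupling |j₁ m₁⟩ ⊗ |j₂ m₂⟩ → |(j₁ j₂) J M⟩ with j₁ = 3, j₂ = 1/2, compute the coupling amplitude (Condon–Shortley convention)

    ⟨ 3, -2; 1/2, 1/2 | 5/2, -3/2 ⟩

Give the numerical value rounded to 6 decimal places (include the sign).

j₁+j₂−J=1  J+j₁−j₂=5  J−j₁+j₂=0  j₁+j₂+J+1=7
(j₁±m₁, j₂±m₂, J±M) = (1,5,1,0,1,4)
P² = 2880/7
sum k=1..1:
  [1] −1/24 = -1/24
S = -1/24
C² = P²·S² = 5/7 ; C = -0.845154

-0.845154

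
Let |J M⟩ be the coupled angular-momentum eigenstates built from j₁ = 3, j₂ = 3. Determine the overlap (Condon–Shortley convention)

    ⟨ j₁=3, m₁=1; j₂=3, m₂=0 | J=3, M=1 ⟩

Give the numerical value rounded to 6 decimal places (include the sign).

triangle: 3!·3!·3!/10! = 216/3628800
(j±m)!: 4!·2!·3!·3!·4!·2! = 82944
prefactor² = (2J+1)·Δ·N² = 864/25
  k=0: +1/(0!·3!·2!·3!·1!·0!) = 1/72
  k=1: −1/(1!·2!·1!·2!·2!·1!) = -1/8
  k=2: +1/(2!·1!·0!·1!·3!·2!) = 1/24
Σ = -5/72  ⇒  CG² = 864/25·(-5/72)² = 1/6
CG = −√(1/6) = -0.408248

-0.408248  (= −√(1/6))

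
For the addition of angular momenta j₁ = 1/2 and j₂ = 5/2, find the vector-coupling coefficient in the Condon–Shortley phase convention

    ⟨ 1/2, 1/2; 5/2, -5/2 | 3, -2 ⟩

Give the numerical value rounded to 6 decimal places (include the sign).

+0.408248

√[7·0!1!5!/7! · 1!0!0!5!1!5!] = √(2400)
  +(−1)^0/∏(0,0,0,0,1,5)! = 1/120  (running 1/120)
⟨..|..⟩ = √(2400)·(1/120) = +0.408248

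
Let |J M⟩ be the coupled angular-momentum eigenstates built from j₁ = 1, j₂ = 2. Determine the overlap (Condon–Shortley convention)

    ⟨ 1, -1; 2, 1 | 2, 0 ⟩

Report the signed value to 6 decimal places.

√[5·1!1!3!/6! · 0!2!3!1!2!2!] = √(2)
  +(−1)^1/∏(1,0,1,2,0,1)! = -1/2  (running -1/2)
⟨..|..⟩ = √(2)·(-1/2) = -0.707107

−√(1/2) = -0.707107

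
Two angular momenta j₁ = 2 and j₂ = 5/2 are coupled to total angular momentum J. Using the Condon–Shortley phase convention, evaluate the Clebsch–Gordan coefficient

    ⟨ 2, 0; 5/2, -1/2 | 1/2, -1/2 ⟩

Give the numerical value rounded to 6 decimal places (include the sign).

+√(1/5) = +0.447214

j₁+j₂−J=4  J+j₁−j₂=0  J−j₁+j₂=1  j₁+j₂+J+1=6
(j₁±m₁, j₂±m₂, J±M) = (2,2,2,3,0,1)
P² = 16/5
sum k=2..2:
  [2] +1/4 = 1/4
S = 1/4
C² = P²·S² = 1/5 ; C = +0.447214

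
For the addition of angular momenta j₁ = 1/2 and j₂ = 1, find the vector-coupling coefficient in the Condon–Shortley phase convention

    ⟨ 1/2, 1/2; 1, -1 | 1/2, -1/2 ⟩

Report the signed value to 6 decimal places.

j₁+j₂−J=1  J+j₁−j₂=0  J−j₁+j₂=1  j₁+j₂+J+1=3
(j₁±m₁, j₂±m₂, J±M) = (1,0,0,2,0,1)
P² = 2/3
sum k=0..0:
  [0] +1/1 = 1
S = 1
C² = P²·S² = 2/3 ; C = +0.816497

+√(2/3) = +0.816497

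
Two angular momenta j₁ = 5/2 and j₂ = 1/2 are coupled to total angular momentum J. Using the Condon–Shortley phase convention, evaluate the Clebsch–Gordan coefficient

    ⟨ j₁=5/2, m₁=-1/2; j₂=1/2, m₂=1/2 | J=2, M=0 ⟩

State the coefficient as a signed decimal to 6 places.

triangle: 1!×4!×0!/6! = 24/720
(j±m)!: 2!×3!×1!×0!×2!×2! = 48
prefactor² = (2J+1)×Δ×N² = 8
  k=1: −1/(1!×0!×2!×0!×2!×0!) = -1/4
Σ = -1/4  ⇒  CG² = 8×(-1/4)² = 1/2
CG = −√(1/2) = -0.707107

-0.707107  (= −√(1/2))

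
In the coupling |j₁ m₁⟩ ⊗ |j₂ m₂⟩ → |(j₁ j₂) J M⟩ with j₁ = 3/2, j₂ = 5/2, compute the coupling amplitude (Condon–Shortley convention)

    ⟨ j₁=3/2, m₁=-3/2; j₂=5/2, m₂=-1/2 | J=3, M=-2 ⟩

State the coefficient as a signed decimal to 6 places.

-0.707107

j₁+j₂−J=1  J+j₁−j₂=2  J−j₁+j₂=4  j₁+j₂+J+1=8
(j₁±m₁, j₂±m₂, J±M) = (0,3,2,3,1,5)
P² = 72
sum k=1..1:
  [1] −1/12 = -1/12
S = -1/12
C² = P²·S² = 1/2 ; C = -0.707107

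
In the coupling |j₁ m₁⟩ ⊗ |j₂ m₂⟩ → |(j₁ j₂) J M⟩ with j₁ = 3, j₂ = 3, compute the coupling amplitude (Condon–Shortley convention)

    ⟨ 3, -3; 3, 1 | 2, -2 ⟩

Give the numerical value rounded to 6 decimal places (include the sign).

+√(5/42) ≈ +0.345033

triangle: 4!·2!·2!/9! = 96/362880
(j±m)!: 0!·6!·4!·2!·0!·4! = 829440
prefactor² = (2J+1)·Δ·N² = 7680/7
  k=4: +1/(4!·0!·2!·0!·0!·2!) = 1/96
Σ = 1/96  ⇒  CG² = 7680/7·1/96² = 5/42
CG = +√(5/42) = +0.345033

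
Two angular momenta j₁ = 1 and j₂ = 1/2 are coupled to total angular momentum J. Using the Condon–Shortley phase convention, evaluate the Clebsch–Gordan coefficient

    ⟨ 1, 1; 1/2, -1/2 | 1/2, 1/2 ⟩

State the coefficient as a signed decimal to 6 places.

+√(2/3) = +0.816497

√[2·1!1!0!/3! · 2!0!0!1!1!0!] = √(2/3)
  +(−1)^0/∏(0,1,0,0,1,0)! = 1  (running 1)
⟨..|..⟩ = √(2/3)·(1) = +0.816497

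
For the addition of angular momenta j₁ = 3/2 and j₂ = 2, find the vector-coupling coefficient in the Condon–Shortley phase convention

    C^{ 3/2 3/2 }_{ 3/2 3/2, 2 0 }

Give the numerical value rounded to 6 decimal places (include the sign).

triangle: 2!·1!·2!/6! = 4/720
(j±m)!: 3!·0!·2!·2!·3!·0! = 144
prefactor² = (2J+1)·Δ·N² = 16/5
  k=0: +1/(0!·2!·0!·2!·1!·0!) = 1/4
Σ = 1/4  ⇒  CG² = 16/5·1/4² = 1/5
CG = +√(1/5) = +0.447214

+0.447214  (= +√(1/5))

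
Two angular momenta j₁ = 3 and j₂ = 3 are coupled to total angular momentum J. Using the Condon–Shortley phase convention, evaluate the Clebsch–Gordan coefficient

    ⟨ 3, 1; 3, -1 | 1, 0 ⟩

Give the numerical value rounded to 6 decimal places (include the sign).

j₁+j₂−J=5  J+j₁−j₂=1  J−j₁+j₂=1  j₁+j₂+J+1=8
(j₁±m₁, j₂±m₂, J±M) = (4,2,2,4,1,1)
P² = 144/7
sum k=1..2:
  [1] −1/24 = -1/24
  [2] +1/12 = 1/12
S = 1/24
C² = P²·S² = 1/28 ; C = +0.188982

+√(1/28) ≈ +0.188982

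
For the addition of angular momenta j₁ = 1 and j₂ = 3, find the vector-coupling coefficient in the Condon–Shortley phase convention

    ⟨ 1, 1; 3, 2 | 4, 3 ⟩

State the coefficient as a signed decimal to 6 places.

+0.866025

√[9·0!2!6!/9! · 2!0!5!1!7!1!] = √(43200)
  +(−1)^0/∏(0,0,0,5,2,1)! = 1/240  (running 1/240)
⟨..|..⟩ = √(43200)·(1/240) = +0.866025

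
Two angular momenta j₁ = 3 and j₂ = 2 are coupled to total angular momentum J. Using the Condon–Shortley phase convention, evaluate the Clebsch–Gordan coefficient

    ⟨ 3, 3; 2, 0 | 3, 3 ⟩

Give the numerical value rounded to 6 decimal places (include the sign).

triangle: 2!·4!·2!/9! = 96/362880
(j±m)!: 6!·0!·2!·2!·6!·0! = 2073600
prefactor² = (2J+1)·Δ·N² = 3840
  k=0: +1/(0!·2!·0!·2!·4!·0!) = 1/96
Σ = 1/96  ⇒  CG² = 3840·1/96² = 5/12
CG = +√(5/12) = +0.645497

+0.645497  (= +√(5/12))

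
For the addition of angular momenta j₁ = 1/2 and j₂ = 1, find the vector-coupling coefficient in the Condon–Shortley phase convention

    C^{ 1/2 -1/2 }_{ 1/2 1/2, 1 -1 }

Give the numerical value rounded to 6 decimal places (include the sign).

triangle: 1!*0!*1!/3! = 1/6
(j±m)!: 1!*0!*0!*2!*0!*1! = 2
prefactor² = (2J+1)*Δ*N² = 2/3
  k=0: +1/(0!*1!*0!*0!*0!*1!) = 1
Σ = 1  ⇒  CG² = 2/3*1² = 2/3
CG = +√(2/3) = +0.816497

+0.816497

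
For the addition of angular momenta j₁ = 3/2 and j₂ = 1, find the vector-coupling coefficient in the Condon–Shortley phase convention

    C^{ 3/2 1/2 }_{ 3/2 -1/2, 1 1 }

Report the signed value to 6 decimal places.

√[4·1!2!1!/5! · 1!2!2!0!2!1!] = √(8/15)
  +(−1)^1/∏(1,0,1,1,1,0)! = -1  (running -1)
⟨..|..⟩ = √(8/15)·(-1) = -0.730297

−√(8/15) = -0.730297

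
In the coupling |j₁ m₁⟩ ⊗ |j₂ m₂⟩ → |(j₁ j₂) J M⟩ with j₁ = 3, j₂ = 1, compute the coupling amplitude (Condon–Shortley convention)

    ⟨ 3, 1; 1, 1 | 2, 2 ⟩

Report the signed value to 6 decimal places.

+0.218218

√[5·2!4!0!/7! · 4!2!2!0!4!0!] = √(768/7)
  +(−1)^2/∏(2,0,0,0,4,0)! = 1/48  (running 1/48)
⟨..|..⟩ = √(768/7)·(1/48) = +0.218218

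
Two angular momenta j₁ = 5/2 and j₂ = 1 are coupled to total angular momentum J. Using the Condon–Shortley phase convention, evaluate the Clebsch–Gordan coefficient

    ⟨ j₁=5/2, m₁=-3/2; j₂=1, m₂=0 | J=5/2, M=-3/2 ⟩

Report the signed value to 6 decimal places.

j₁+j₂−J=1  J+j₁−j₂=4  J−j₁+j₂=1  j₁+j₂+J+1=7
(j₁±m₁, j₂±m₂, J±M) = (1,4,1,1,1,4)
P² = 576/35
sum k=0..1:
  [0] +1/24 = 1/24
  [1] −1/6 = -1/6
S = -1/8
C² = P²·S² = 9/35 ; C = -0.507093

-0.507093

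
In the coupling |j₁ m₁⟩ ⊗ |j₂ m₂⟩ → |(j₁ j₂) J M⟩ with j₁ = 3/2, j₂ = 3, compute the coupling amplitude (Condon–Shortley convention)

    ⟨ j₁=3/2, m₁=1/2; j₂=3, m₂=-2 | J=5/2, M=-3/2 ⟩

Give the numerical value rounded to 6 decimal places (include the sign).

+√(1/14) = +0.267261

√[6·2!1!4!/8! · 2!1!1!5!1!4!] = √(288/7)
  +(−1)^0/∏(0,2,1,1,0,3)! = 1/12  (running 1/12)
  +(−1)^1/∏(1,1,0,0,1,4)! = -1/24  (running 1/24)
⟨..|..⟩ = √(288/7)·(1/24) = +0.267261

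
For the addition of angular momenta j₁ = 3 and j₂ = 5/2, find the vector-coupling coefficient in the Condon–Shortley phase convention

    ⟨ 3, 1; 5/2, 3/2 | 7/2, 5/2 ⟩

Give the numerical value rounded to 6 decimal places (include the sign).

√[8·2!4!3!/10! · 4!2!4!1!6!1!] = √(18432/35)
  +(−1)^1/∏(1,1,1,3,3,0)! = -1/36  (running -1/36)
  +(−1)^2/∏(2,0,0,2,4,1)! = 1/96  (running -5/288)
⟨..|..⟩ = √(18432/35)·(-5/288) = -0.398410

-0.398410  (= −√(10/63))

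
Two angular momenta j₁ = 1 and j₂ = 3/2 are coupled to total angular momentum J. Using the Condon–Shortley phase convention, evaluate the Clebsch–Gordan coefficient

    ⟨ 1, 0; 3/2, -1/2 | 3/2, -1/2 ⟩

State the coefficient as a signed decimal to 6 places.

j₁+j₂−J=1  J+j₁−j₂=1  J−j₁+j₂=2  j₁+j₂+J+1=5
(j₁±m₁, j₂±m₂, J±M) = (1,1,1,2,1,2)
P² = 4/15
sum k=0..1:
  [0] +1/1 = 1
  [1] −1/2 = -1/2
S = 1/2
C² = P²·S² = 1/15 ; C = +0.258199

+√(1/15) ≈ +0.258199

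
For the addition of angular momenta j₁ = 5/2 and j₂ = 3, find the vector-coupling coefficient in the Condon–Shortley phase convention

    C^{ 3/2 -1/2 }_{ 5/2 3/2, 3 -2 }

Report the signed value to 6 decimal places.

−√(1/21) = -0.218218

j₁+j₂−J=4  J+j₁−j₂=1  J−j₁+j₂=2  j₁+j₂+J+1=8
(j₁±m₁, j₂±m₂, J±M) = (4,1,1,5,1,2)
P² = 192/7
sum k=0..1:
  [0] +1/24 = 1/24
  [1] −1/12 = -1/12
S = -1/24
C² = P²·S² = 1/21 ; C = -0.218218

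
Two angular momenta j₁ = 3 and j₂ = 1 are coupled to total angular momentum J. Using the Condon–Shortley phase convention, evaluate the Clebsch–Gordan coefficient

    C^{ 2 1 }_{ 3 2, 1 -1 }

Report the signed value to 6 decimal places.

triangle: 2!*4!*0!/7! = 48/5040
(j±m)!: 5!*1!*0!*2!*3!*1! = 1440
prefactor² = (2J+1)*Δ*N² = 480/7
  k=0: +1/(0!*2!*1!*0!*3!*0!) = 1/12
Σ = 1/12  ⇒  CG² = 480/7*1/12² = 10/21
CG = +√(10/21) = +0.690066

+√(10/21) = +0.690066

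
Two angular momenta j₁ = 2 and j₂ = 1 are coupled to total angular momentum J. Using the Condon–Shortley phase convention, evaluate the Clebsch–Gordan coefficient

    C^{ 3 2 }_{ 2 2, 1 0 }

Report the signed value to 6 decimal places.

j₁+j₂−J=0  J+j₁−j₂=4  J−j₁+j₂=2  j₁+j₂+J+1=7
(j₁±m₁, j₂±m₂, J±M) = (4,0,1,1,5,1)
P² = 192
sum k=0..0:
  [0] +1/24 = 1/24
S = 1/24
C² = P²·S² = 1/3 ; C = +0.577350

+√(1/3) = +0.577350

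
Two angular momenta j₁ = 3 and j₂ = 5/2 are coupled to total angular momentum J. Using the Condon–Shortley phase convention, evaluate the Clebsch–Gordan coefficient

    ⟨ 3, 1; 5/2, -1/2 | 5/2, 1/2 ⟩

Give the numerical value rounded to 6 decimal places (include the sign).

−√(8/35) ≈ -0.478091

j₁+j₂−J=3  J+j₁−j₂=3  J−j₁+j₂=2  j₁+j₂+J+1=9
(j₁±m₁, j₂±m₂, J±M) = (4,2,2,3,3,2)
P² = 288/35
sum k=0..2:
  [0] +1/24 = 1/24
  [1] −1/4 = -1/4
  [2] +1/24 = 1/24
S = -1/6
C² = P²·S² = 8/35 ; C = -0.478091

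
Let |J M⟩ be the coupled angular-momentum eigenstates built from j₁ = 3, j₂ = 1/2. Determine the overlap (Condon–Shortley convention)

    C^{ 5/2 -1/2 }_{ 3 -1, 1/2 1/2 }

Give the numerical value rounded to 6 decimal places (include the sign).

j₁+j₂−J=1  J+j₁−j₂=5  J−j₁+j₂=0  j₁+j₂+J+1=7
(j₁±m₁, j₂±m₂, J±M) = (2,4,1,0,2,3)
P² = 576/7
sum k=1..1:
  [1] −1/12 = -1/12
S = -1/12
C² = P²·S² = 4/7 ; C = -0.755929

−√(4/7) ≈ -0.755929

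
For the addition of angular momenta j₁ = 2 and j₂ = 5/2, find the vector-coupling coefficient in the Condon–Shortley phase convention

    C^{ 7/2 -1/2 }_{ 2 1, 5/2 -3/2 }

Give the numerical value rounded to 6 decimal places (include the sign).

+0.619780

√[8·1!3!4!/9! · 3!1!1!4!3!4!] = √(2304/35)
  +(−1)^0/∏(0,1,1,1,2,3)! = 1/12  (running 1/12)
  +(−1)^1/∏(1,0,0,0,3,4)! = -1/144  (running 11/144)
⟨..|..⟩ = √(2304/35)·(11/144) = +0.619780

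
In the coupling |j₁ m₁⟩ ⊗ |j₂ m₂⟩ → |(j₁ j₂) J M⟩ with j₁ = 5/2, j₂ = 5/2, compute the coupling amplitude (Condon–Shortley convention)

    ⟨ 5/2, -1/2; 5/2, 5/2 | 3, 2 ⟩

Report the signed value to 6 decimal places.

+√(5/12) ≈ +0.645497

√[7·2!3!3!/9! · 2!3!5!0!5!1!] = √(240)
  +(−1)^2/∏(2,0,1,3,2,0)! = 1/24  (running 1/24)
⟨..|..⟩ = √(240)·(1/24) = +0.645497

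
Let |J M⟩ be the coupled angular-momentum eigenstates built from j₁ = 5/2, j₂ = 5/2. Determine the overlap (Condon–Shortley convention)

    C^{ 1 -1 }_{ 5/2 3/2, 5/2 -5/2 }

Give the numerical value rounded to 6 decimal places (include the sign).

j₁+j₂−J=4  J+j₁−j₂=1  J−j₁+j₂=1  j₁+j₂+J+1=7
(j₁±m₁, j₂±m₂, J±M) = (4,1,0,5,0,2)
P² = 576/7
sum k=0..0:
  [0] +1/24 = 1/24
S = 1/24
C² = P²·S² = 1/7 ; C = +0.377964

+√(1/7) = +0.377964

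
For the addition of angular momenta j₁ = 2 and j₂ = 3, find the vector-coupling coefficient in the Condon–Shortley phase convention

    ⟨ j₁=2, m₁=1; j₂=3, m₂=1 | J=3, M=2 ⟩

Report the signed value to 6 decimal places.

−√(1/4) ≈ -0.500000

j₁+j₂−J=2  J+j₁−j₂=2  J−j₁+j₂=4  j₁+j₂+J+1=9
(j₁±m₁, j₂±m₂, J±M) = (3,1,4,2,5,1)
P² = 64
sum k=0..1:
  [0] +1/48 = 1/48
  [1] −1/12 = -1/12
S = -1/16
C² = P²·S² = 1/4 ; C = -0.500000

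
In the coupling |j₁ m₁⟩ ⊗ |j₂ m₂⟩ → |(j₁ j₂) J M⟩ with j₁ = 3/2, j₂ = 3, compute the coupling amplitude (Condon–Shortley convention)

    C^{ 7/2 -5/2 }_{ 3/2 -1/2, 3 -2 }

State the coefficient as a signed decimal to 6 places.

√[8·1!2!5!/9! · 1!2!1!5!1!6!] = √(6400/7)
  +(−1)^0/∏(0,1,2,1,0,4)! = 1/48  (running 1/48)
  +(−1)^1/∏(1,0,1,0,1,5)! = -1/120  (running 1/80)
⟨..|..⟩ = √(6400/7)·(1/80) = +0.377964

+√(1/7) ≈ +0.377964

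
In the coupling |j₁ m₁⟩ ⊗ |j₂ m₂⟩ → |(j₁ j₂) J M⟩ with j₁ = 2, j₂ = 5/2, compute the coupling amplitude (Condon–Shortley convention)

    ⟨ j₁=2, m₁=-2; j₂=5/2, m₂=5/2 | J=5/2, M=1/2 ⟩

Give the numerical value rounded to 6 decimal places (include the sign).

+√(3/14) ≈ +0.462910

√[6·2!2!3!/8! · 0!4!5!0!3!2!] = √(864/7)
  +(−1)^2/∏(2,0,2,3,0,0)! = 1/24  (running 1/24)
⟨..|..⟩ = √(864/7)·(1/24) = +0.462910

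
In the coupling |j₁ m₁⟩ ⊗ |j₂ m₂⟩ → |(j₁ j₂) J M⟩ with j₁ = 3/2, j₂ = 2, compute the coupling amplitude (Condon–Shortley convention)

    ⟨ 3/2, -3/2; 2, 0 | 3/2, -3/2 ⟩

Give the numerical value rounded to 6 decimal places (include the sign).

+0.447214  (= +√(1/5))

j₁+j₂−J=2  J+j₁−j₂=1  J−j₁+j₂=2  j₁+j₂+J+1=6
(j₁±m₁, j₂±m₂, J±M) = (0,3,2,2,0,3)
P² = 16/5
sum k=2..2:
  [2] +1/4 = 1/4
S = 1/4
C² = P²·S² = 1/5 ; C = +0.447214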